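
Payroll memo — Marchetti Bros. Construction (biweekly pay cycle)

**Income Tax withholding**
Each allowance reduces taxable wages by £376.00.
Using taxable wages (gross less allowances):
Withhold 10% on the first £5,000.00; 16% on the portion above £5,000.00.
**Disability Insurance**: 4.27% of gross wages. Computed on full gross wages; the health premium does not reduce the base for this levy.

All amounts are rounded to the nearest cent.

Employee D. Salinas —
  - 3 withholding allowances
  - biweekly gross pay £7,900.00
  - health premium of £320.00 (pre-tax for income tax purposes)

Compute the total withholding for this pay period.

£1,069.65

Income Tax: taxable = £7,900.00 − £320.00 − 3×£376.00 = £6,452.00
  £500.00 + 16% × (£6,452.00 − £5,000.00) = £500.00 + 16% × £1,452.00 = £732.32
Disability Insurance: 4.27% × £7,900.00 = £337.33
Total: £732.32 + £337.33 = £1,069.65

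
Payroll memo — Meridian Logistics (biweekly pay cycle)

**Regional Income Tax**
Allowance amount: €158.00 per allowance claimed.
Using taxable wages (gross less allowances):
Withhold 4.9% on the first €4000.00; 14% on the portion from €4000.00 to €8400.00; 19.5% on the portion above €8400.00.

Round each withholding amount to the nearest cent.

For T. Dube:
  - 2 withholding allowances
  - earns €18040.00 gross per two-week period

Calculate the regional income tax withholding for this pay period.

Regional Income Tax: taxable = €18040.00 − 2×€158.00 = €17724.00
  €812.00 + 19.5% × (€17724.00 − €8400.00) = €812.00 + 19.5% × €9324.00 = €2630.18

€2630.18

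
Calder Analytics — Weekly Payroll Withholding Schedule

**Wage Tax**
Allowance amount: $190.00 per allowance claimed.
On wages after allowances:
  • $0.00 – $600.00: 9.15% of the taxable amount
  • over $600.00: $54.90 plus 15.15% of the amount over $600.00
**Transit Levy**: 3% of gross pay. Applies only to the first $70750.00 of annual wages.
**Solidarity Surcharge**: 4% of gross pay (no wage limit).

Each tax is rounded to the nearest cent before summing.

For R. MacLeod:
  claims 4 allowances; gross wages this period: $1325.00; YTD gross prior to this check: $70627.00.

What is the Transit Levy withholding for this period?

Transit Levy: cap $70750.00 − YTD $70627.00 = $123.00 subject; 3% × $123.00 = $3.69

$3.69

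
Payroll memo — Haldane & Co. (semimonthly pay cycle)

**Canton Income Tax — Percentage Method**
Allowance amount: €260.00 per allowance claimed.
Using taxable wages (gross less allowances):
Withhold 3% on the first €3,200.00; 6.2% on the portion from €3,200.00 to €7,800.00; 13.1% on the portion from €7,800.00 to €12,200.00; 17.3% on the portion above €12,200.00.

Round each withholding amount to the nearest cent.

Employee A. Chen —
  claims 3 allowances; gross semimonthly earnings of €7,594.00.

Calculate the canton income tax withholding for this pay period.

Canton Income Tax: taxable = €7,594.00 − 3×€260.00 = €6,814.00
  €96.00 + 6.2% × (€6,814.00 − €3,200.00) = €96.00 + 6.2% × €3,614.00 = €320.07

€320.07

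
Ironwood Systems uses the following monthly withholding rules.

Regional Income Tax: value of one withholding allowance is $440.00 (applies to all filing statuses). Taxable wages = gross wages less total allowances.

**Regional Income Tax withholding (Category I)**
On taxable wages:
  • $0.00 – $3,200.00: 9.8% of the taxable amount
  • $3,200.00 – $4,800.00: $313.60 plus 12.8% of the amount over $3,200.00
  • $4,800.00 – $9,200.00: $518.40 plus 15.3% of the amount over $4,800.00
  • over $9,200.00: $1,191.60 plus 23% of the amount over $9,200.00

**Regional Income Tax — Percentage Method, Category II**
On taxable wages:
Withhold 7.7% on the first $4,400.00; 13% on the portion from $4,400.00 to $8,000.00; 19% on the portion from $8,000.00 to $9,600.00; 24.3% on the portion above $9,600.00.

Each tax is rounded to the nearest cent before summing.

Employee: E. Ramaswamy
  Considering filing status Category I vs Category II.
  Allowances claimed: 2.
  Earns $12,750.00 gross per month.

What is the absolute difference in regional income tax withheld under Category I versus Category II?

$143.29

Regional Income Tax (Category I): taxable = $12,750.00 − 2×$440.00 = $11,870.00
  $1,191.60 + 23% × ($11,870.00 − $9,200.00) = $1,191.60 + 23% × $2,670.00 = $1,805.70
Regional Income Tax (Category II): taxable = $12,750.00 − 2×$440.00 = $11,870.00
  $1,110.80 + 24.3% × ($11,870.00 − $9,600.00) = $1,110.80 + 24.3% × $2,270.00 = $1,662.41
Difference: |$1,805.70 − $1,662.41| = $143.29 (higher under Category I)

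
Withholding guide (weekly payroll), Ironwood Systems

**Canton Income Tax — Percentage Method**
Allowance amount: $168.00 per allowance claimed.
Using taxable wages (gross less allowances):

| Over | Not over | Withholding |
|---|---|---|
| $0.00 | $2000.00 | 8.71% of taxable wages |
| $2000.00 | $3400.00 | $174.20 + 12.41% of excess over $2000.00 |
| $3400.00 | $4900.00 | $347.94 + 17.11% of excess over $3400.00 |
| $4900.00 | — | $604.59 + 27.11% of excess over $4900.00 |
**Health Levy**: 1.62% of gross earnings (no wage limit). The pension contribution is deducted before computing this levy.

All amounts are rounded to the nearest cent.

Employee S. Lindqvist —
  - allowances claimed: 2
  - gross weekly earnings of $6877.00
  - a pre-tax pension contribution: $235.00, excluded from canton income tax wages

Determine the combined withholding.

Canton Income Tax: taxable = $6877.00 − $235.00 − 2×$168.00 = $6306.00
  $604.59 + 27.11% × ($6306.00 − $4900.00) = $604.59 + 27.11% × $1406.00 = $985.76
Health Levy: 1.62% × $6642.00 = $107.60
Total: $985.76 + $107.60 = $1093.36

$1093.36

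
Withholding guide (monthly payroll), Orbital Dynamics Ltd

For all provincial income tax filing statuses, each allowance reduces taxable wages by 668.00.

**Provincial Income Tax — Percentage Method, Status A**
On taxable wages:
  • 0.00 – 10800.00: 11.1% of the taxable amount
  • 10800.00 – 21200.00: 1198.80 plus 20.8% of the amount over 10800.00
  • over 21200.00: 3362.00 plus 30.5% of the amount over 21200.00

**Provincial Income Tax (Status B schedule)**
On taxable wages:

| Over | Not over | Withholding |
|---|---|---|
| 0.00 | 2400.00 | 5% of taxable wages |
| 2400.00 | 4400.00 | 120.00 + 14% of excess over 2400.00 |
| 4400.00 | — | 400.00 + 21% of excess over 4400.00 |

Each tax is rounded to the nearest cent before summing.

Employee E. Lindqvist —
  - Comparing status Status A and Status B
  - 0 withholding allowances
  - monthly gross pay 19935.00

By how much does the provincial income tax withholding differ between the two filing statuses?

563.47

Provincial Income Tax (Status A): taxable = 19935.00
  1198.80 + 20.8% × (19935.00 − 10800.00) = 1198.80 + 20.8% × 9135.00 = 3098.88
Provincial Income Tax (Status B): taxable = 19935.00
  400.00 + 21% × (19935.00 − 4400.00) = 400.00 + 21% × 15535.00 = 3662.35
Difference: |3098.88 − 3662.35| = 563.47 (higher under Status B)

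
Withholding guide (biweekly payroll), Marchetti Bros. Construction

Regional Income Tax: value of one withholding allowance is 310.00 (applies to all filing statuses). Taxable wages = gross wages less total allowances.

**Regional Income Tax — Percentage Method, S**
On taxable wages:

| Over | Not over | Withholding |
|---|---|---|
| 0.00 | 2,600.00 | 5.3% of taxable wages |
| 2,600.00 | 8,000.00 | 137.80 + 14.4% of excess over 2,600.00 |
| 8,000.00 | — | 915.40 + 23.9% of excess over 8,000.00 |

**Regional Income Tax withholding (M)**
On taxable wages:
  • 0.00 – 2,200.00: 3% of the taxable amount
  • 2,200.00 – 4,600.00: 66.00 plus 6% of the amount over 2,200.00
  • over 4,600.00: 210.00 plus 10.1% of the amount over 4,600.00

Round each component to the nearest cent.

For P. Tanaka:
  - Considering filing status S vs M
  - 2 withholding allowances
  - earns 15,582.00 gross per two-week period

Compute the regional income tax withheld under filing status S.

Regional Income Tax (S): taxable = 15,582.00 − 2×310.00 = 14,962.00
  915.40 + 23.9% × (14,962.00 − 8,000.00) = 915.40 + 23.9% × 6,962.00 = 2,579.32

2,579.32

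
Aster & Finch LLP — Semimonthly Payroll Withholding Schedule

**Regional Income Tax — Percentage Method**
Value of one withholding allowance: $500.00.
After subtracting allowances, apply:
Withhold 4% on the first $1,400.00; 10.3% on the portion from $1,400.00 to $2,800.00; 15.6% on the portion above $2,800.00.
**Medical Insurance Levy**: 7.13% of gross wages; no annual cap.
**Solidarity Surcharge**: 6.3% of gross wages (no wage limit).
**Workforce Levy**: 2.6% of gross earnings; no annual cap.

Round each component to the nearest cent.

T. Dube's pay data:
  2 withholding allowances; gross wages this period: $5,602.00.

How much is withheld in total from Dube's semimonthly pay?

Regional Income Tax: taxable = $5,602.00 − 2×$500.00 = $4,602.00
  $200.20 + 15.6% × ($4,602.00 − $2,800.00) = $200.20 + 15.6% × $1,802.00 = $481.31
Medical Insurance Levy: 7.13% × $5,602.00 = $399.42
Solidarity Surcharge: 6.3% × $5,602.00 = $352.93
Workforce Levy: 2.6% × $5,602.00 = $145.65
Total: $481.31 + $399.42 + $352.93 + $145.65 = $1,379.31

$1,379.31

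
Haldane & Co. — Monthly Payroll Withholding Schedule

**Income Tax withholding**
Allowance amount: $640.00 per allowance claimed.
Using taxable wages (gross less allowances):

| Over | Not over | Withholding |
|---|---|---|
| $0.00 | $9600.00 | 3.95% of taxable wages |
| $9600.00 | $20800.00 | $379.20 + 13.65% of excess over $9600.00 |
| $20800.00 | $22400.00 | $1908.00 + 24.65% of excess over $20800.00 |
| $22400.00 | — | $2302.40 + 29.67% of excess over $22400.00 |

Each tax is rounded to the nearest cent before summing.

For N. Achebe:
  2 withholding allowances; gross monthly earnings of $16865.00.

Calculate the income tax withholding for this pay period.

Income Tax: taxable = $16865.00 − 2×$640.00 = $15585.00
  $379.20 + 13.65% × ($15585.00 − $9600.00) = $379.20 + 13.65% × $5985.00 = $1196.15

$1196.15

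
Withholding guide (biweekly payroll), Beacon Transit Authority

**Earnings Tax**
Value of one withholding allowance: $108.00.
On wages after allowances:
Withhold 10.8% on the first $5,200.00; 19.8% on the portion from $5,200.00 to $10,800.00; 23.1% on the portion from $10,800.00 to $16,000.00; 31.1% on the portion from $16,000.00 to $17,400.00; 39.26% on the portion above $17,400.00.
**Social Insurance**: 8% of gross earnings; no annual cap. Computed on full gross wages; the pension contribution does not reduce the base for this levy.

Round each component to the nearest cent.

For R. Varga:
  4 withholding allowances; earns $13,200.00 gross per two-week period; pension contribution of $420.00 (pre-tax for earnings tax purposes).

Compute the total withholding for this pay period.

Earnings Tax: taxable = $13,200.00 − $420.00 − 4×$108.00 = $12,348.00
  $1,670.40 + 23.1% × ($12,348.00 − $10,800.00) = $1,670.40 + 23.1% × $1,548.00 = $2,027.99
Social Insurance: 8% × $13,200.00 = $1,056.00
Total: $2,027.99 + $1,056.00 = $3,083.99

$3,083.99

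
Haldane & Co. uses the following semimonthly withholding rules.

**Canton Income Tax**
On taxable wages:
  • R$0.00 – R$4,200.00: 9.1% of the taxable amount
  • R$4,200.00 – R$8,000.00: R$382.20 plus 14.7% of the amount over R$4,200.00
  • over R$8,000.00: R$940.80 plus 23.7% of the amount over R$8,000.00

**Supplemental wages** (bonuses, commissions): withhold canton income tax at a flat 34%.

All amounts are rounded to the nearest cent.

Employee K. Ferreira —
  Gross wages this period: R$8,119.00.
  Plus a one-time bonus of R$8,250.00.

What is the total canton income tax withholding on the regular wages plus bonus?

R$3,774.00

Canton Income Tax: taxable = R$8,119.00
  R$940.80 + 23.7% × (R$8,119.00 − R$8,000.00) = R$940.80 + 23.7% × R$119.00 = R$969.00
Supplemental (34% flat on bonus): 34% × R$8,250.00 = R$2,805.00
Total canton income tax: R$969.00 + R$2,805.00 = R$3,774.00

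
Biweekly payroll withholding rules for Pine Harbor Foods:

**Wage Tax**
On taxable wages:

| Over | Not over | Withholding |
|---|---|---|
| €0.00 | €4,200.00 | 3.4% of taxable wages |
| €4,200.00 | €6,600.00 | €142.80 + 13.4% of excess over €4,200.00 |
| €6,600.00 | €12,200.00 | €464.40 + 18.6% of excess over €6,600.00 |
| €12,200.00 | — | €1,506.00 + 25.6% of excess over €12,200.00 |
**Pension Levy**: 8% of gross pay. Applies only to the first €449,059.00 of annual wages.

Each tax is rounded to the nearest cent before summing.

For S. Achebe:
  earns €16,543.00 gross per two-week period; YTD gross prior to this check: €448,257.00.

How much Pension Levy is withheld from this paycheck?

€64.16

Pension Levy: cap €449,059.00 − YTD €448,257.00 = €802.00 subject; 8% × €802.00 = €64.16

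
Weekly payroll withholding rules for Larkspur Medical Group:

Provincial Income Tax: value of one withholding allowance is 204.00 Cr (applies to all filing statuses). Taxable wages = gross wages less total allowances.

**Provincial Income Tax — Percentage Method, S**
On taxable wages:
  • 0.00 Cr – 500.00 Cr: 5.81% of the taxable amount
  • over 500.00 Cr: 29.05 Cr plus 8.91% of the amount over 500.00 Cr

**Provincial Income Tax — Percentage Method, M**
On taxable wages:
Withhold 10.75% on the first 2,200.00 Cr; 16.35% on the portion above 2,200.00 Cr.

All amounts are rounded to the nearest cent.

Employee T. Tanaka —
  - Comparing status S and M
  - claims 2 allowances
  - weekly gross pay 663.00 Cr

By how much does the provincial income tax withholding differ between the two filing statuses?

Provincial Income Tax (S): taxable = 663.00 Cr − 2×204.00 Cr = 255.00 Cr
  5.81% × 255.00 Cr = 14.82 Cr
Provincial Income Tax (M): taxable = 663.00 Cr − 2×204.00 Cr = 255.00 Cr
  10.75% × 255.00 Cr = 27.41 Cr
Difference: |14.82 Cr − 27.41 Cr| = 12.59 Cr (higher under M)

12.59 Cr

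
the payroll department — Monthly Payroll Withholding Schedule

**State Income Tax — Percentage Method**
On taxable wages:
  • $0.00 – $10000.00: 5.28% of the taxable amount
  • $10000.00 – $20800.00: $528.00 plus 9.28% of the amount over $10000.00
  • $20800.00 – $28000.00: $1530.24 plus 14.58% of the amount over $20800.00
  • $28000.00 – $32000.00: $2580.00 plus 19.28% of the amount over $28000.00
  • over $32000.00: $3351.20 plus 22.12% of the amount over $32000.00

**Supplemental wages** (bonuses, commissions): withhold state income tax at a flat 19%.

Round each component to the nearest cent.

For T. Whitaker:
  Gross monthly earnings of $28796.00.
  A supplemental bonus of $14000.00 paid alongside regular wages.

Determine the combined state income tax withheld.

$5393.47

State Income Tax: taxable = $28796.00
  $2580.00 + 19.28% × ($28796.00 − $28000.00) = $2580.00 + 19.28% × $796.00 = $2733.47
Supplemental (19% flat on bonus): 19% × $14000.00 = $2660.00
Total state income tax: $2733.47 + $2660.00 = $5393.47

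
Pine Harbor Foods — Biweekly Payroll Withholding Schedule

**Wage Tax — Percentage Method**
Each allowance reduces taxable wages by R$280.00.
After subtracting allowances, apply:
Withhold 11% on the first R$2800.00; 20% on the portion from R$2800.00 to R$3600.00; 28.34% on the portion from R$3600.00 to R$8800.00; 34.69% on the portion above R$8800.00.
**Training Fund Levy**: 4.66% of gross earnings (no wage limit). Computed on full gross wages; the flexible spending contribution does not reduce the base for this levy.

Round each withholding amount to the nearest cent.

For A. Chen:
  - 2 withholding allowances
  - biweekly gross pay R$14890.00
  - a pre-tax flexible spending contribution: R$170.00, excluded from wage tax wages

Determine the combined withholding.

R$4494.93

Wage Tax: taxable = R$14890.00 − R$170.00 − 2×R$280.00 = R$14160.00
  R$1941.68 + 34.69% × (R$14160.00 − R$8800.00) = R$1941.68 + 34.69% × R$5360.00 = R$3801.06
Training Fund Levy: 4.66% × R$14890.00 = R$693.87
Total: R$3801.06 + R$693.87 = R$4494.93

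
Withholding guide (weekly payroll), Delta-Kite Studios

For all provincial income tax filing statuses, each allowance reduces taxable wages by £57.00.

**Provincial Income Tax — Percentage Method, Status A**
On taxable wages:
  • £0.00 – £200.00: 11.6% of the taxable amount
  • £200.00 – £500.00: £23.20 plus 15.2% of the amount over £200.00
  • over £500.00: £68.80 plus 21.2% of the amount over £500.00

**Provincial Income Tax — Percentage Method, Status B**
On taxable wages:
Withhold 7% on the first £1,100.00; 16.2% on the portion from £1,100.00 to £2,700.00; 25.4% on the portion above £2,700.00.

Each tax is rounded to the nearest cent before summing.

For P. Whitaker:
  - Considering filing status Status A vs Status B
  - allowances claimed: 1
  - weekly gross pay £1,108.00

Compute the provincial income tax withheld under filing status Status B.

£73.57

Provincial Income Tax (Status B): taxable = £1,108.00 − 1×£57.00 = £1,051.00
  7% × £1,051.00 = £73.57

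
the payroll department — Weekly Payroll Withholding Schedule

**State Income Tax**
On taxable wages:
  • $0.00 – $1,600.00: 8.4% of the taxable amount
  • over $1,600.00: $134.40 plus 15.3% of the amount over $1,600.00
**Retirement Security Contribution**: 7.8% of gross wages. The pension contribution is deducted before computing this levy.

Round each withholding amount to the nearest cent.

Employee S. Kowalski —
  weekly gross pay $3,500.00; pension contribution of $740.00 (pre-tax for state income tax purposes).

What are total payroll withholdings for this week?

State Income Tax: taxable = $3,500.00 − $740.00 = $2,760.00
  $134.40 + 15.3% × ($2,760.00 − $1,600.00) = $134.40 + 15.3% × $1,160.00 = $311.88
Retirement Security Contribution: 7.8% × $2,760.00 = $215.28
Total: $311.88 + $215.28 = $527.16

$527.16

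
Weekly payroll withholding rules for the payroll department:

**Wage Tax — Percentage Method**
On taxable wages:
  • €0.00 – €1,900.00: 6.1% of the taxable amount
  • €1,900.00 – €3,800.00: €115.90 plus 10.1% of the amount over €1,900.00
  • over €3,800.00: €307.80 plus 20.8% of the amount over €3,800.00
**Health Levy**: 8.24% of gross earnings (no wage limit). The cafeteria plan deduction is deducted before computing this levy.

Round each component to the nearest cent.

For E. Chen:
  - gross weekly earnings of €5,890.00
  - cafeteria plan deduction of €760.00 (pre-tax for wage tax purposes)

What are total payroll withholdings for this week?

Wage Tax: taxable = €5,890.00 − €760.00 = €5,130.00
  €307.80 + 20.8% × (€5,130.00 − €3,800.00) = €307.80 + 20.8% × €1,330.00 = €584.44
Health Levy: 8.24% × €5,130.00 = €422.71
Total: €584.44 + €422.71 = €1,007.15

€1,007.15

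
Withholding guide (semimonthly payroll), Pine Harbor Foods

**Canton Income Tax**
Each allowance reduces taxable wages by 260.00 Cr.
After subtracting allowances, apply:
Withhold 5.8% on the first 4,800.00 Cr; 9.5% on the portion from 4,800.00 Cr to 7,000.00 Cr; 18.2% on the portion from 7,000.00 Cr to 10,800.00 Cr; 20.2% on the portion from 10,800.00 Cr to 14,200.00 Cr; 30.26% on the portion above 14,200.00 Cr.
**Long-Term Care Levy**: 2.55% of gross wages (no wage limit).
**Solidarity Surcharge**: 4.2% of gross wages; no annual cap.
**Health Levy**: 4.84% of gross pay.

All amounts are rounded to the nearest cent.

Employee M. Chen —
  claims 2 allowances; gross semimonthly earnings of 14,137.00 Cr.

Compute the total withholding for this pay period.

3,386.50 Cr

Canton Income Tax: taxable = 14,137.00 Cr − 2×260.00 Cr = 13,617.00 Cr
  1,179.00 Cr + 20.2% × (13,617.00 Cr − 10,800.00 Cr) = 1,179.00 Cr + 20.2% × 2,817.00 Cr = 1,748.03 Cr
Long-Term Care Levy: 2.55% × 14,137.00 Cr = 360.49 Cr
Solidarity Surcharge: 4.2% × 14,137.00 Cr = 593.75 Cr
Health Levy: 4.84% × 14,137.00 Cr = 684.23 Cr
Total: 1,748.03 Cr + 360.49 Cr + 593.75 Cr + 684.23 Cr = 3,386.50 Cr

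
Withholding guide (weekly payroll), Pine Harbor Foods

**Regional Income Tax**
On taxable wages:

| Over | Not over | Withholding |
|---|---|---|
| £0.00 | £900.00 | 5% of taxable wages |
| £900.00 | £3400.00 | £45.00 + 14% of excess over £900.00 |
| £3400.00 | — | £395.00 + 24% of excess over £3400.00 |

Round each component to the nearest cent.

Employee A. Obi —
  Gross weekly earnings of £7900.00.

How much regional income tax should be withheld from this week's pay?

Regional Income Tax: taxable = £7900.00
  £395.00 + 24% × (£7900.00 − £3400.00) = £395.00 + 24% × £4500.00 = £1475.00

£1475.00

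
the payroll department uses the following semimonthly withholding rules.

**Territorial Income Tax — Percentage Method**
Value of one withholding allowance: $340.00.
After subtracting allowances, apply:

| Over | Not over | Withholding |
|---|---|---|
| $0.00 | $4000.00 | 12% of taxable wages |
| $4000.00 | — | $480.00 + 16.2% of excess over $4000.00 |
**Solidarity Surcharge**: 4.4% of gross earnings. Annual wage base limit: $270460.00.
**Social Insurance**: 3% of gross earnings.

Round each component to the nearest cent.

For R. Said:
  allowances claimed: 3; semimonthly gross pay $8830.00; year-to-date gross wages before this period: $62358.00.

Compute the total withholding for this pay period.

Territorial Income Tax: taxable = $8830.00 − 3×$340.00 = $7810.00
  $480.00 + 16.2% × ($7810.00 − $4000.00) = $480.00 + 16.2% × $3810.00 = $1097.22
Solidarity Surcharge: 4.4% × $8830.00 = $388.52
Social Insurance: 3% × $8830.00 = $264.90
Total: $1097.22 + $388.52 + $264.90 = $1750.64

$1750.64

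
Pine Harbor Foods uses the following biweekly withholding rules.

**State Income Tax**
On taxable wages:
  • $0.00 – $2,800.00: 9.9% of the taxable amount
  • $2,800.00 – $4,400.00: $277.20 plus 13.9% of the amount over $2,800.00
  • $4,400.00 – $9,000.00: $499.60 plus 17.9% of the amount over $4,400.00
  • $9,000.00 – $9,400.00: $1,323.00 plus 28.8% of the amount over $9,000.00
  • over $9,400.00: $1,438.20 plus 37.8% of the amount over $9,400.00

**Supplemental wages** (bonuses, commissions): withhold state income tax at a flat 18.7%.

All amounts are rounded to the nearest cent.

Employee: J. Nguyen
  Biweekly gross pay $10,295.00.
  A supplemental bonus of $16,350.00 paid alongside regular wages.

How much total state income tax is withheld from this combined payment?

State Income Tax: taxable = $10,295.00
  $1,438.20 + 37.8% × ($10,295.00 − $9,400.00) = $1,438.20 + 37.8% × $895.00 = $1,776.51
Supplemental (18.7% flat on bonus): 18.7% × $16,350.00 = $3,057.45
Total state income tax: $1,776.51 + $3,057.45 = $4,833.96

$4,833.96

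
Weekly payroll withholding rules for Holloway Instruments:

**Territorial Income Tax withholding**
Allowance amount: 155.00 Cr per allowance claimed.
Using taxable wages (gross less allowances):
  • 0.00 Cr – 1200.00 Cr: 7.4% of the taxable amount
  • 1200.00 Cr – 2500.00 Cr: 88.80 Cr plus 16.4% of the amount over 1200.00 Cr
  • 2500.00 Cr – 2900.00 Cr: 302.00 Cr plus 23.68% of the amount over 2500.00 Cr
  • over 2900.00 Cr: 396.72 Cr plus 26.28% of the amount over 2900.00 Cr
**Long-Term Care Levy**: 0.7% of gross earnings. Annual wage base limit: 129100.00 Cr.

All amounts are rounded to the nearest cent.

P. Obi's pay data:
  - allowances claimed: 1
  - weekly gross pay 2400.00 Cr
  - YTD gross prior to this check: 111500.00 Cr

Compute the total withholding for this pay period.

276.98 Cr

Territorial Income Tax: taxable = 2400.00 Cr − 1×155.00 Cr = 2245.00 Cr
  88.80 Cr + 16.4% × (2245.00 Cr − 1200.00 Cr) = 88.80 Cr + 16.4% × 1045.00 Cr = 260.18 Cr
Long-Term Care Levy: 0.7% × 2400.00 Cr = 16.80 Cr
Total: 260.18 Cr + 16.80 Cr = 276.98 Cr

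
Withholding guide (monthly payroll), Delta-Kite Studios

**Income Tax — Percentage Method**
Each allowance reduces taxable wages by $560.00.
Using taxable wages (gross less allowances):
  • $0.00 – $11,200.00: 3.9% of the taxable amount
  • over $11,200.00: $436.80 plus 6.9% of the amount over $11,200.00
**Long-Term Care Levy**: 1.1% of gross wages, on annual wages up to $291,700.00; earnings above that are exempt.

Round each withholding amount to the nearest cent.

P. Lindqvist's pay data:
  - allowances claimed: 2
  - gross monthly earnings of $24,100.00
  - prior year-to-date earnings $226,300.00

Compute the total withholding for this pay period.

$1,514.72

Income Tax: taxable = $24,100.00 − 2×$560.00 = $22,980.00
  $436.80 + 6.9% × ($22,980.00 − $11,200.00) = $436.80 + 6.9% × $11,780.00 = $1,249.62
Long-Term Care Levy: 1.1% × $24,100.00 = $265.10
Total: $1,249.62 + $265.10 = $1,514.72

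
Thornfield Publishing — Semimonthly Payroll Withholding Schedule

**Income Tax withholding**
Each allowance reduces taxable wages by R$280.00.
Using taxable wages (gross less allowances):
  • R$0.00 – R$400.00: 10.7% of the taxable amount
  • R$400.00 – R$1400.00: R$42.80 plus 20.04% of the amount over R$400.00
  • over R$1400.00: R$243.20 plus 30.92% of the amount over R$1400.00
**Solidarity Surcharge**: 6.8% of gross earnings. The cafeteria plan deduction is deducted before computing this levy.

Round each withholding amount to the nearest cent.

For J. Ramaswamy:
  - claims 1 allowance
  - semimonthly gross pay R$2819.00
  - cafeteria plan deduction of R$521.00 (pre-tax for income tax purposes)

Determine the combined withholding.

Income Tax: taxable = R$2819.00 − R$521.00 − 1×R$280.00 = R$2018.00
  R$243.20 + 30.92% × (R$2018.00 − R$1400.00) = R$243.20 + 30.92% × R$618.00 = R$434.29
Solidarity Surcharge: 6.8% × R$2298.00 = R$156.26
Total: R$434.29 + R$156.26 = R$590.55

R$590.55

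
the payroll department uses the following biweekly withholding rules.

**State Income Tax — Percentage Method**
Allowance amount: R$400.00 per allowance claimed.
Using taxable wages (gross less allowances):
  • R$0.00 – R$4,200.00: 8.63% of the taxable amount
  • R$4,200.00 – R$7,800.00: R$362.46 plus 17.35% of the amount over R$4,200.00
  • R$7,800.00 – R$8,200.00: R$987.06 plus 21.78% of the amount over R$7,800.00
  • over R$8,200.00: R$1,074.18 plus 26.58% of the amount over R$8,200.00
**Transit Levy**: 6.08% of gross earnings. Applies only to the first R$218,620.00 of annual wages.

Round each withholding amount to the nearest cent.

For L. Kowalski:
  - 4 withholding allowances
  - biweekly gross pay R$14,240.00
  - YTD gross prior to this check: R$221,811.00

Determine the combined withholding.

State Income Tax: taxable = R$14,240.00 − 4×R$400.00 = R$12,640.00
  R$1,074.18 + 26.58% × (R$12,640.00 − R$8,200.00) = R$1,074.18 + 26.58% × R$4,440.00 = R$2,254.33
Transit Levy: YTD R$221,811.00 ≥ cap R$218,620.00 → R$0.00
Total: R$2,254.33 + R$0.00 = R$2,254.33

R$2,254.33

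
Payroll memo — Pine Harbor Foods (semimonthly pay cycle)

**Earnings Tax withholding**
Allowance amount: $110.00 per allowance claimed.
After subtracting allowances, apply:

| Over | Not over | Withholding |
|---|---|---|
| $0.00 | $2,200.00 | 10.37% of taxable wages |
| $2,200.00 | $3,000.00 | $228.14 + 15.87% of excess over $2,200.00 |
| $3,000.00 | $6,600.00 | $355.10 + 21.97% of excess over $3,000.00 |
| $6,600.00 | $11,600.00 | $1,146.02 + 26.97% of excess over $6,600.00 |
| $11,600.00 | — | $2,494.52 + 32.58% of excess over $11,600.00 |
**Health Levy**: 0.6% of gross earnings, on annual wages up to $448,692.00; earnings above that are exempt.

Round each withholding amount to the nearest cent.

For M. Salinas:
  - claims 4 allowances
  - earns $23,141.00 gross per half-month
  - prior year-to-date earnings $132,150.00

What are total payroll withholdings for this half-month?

Earnings Tax: taxable = $23,141.00 − 4×$110.00 = $22,701.00
  $2,494.52 + 32.58% × ($22,701.00 − $11,600.00) = $2,494.52 + 32.58% × $11,101.00 = $6,111.23
Health Levy: 0.6% × $23,141.00 = $138.85
Total: $6,111.23 + $138.85 = $6,250.08

$6,250.08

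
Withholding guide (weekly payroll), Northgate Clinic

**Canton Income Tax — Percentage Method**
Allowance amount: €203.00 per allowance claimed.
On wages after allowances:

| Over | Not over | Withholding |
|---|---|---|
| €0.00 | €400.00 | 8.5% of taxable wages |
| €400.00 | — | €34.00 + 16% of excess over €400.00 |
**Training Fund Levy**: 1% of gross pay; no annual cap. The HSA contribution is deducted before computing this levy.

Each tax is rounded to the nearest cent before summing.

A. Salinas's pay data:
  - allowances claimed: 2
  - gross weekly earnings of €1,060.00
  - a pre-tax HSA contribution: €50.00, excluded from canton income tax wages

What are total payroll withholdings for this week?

Canton Income Tax: taxable = €1,060.00 − €50.00 − 2×€203.00 = €604.00
  €34.00 + 16% × (€604.00 − €400.00) = €34.00 + 16% × €204.00 = €66.64
Training Fund Levy: 1% × €1,010.00 = €10.10
Total: €66.64 + €10.10 = €76.74

€76.74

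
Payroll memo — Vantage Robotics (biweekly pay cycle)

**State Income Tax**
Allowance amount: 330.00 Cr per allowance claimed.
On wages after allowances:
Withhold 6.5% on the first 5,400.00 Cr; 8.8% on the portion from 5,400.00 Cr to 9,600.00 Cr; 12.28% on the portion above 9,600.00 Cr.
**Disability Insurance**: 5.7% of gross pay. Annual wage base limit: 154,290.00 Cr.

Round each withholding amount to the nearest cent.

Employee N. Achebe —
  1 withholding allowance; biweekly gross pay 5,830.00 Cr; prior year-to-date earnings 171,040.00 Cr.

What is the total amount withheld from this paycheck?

359.80 Cr

State Income Tax: taxable = 5,830.00 Cr − 1×330.00 Cr = 5,500.00 Cr
  351.00 Cr + 8.8% × (5,500.00 Cr − 5,400.00 Cr) = 351.00 Cr + 8.8% × 100.00 Cr = 359.80 Cr
Disability Insurance: YTD 171,040.00 Cr ≥ cap 154,290.00 Cr → 0.00 Cr
Total: 359.80 Cr + 0.00 Cr = 359.80 Cr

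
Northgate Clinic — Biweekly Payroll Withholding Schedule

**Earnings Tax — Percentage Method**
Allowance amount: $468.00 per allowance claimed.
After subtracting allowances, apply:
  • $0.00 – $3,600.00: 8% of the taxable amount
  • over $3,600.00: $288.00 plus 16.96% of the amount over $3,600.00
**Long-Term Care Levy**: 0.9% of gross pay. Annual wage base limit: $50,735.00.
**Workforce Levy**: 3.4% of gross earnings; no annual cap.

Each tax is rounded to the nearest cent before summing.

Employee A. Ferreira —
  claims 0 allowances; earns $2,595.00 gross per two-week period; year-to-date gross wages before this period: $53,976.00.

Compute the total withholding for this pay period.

Earnings Tax: taxable = $2,595.00
  8% × $2,595.00 = $207.60
Long-Term Care Levy: YTD $53,976.00 ≥ cap $50,735.00 → $0.00
Workforce Levy: 3.4% × $2,595.00 = $88.23
Total: $207.60 + $0.00 + $88.23 = $295.83

$295.83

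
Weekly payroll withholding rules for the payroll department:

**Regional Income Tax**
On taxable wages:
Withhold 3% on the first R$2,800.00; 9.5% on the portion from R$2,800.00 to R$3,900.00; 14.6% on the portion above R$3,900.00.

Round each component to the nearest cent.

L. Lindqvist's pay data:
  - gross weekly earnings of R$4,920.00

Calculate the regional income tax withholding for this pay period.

Regional Income Tax: taxable = R$4,920.00
  R$188.50 + 14.6% × (R$4,920.00 − R$3,900.00) = R$188.50 + 14.6% × R$1,020.00 = R$337.42

R$337.42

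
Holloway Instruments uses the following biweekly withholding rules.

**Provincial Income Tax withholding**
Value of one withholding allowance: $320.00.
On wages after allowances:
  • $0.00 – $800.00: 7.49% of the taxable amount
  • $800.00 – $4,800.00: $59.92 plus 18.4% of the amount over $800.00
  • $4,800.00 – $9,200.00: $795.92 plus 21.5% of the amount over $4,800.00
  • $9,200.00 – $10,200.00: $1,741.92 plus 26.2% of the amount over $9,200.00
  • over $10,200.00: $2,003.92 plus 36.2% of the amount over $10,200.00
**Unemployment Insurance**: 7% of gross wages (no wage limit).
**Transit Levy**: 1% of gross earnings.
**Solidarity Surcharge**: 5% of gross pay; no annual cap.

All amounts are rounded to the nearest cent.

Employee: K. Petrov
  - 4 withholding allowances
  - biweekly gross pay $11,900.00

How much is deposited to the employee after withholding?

$8,197.04

Provincial Income Tax: taxable = $11,900.00 − 4×$320.00 = $10,620.00
  $2,003.92 + 36.2% × ($10,620.00 − $10,200.00) = $2,003.92 + 36.2% × $420.00 = $2,155.96
Unemployment Insurance: 7% × $11,900.00 = $833.00
Transit Levy: 1% × $11,900.00 = $119.00
Solidarity Surcharge: 5% × $11,900.00 = $595.00
Total withheld: $2,155.96 + $833.00 + $119.00 + $595.00 = $3,702.96
Net pay: $11,900.00 − $3,702.96 = $8,197.04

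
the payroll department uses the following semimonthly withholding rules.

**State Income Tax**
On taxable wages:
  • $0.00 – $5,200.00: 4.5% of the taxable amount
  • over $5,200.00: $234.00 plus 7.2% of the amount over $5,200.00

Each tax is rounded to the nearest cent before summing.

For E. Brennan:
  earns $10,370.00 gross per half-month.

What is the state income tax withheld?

$606.24

State Income Tax: taxable = $10,370.00
  $234.00 + 7.2% × ($10,370.00 − $5,200.00) = $234.00 + 7.2% × $5,170.00 = $606.24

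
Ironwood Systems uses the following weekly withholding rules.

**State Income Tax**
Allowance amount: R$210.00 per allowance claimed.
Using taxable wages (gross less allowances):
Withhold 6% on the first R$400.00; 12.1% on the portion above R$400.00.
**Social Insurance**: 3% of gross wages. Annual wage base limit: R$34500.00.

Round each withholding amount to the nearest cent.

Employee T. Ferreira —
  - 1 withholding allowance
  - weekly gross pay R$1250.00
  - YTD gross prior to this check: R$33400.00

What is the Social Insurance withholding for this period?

R$33.00

Social Insurance: cap R$34500.00 − YTD R$33400.00 = R$1100.00 subject; 3% × R$1100.00 = R$33.00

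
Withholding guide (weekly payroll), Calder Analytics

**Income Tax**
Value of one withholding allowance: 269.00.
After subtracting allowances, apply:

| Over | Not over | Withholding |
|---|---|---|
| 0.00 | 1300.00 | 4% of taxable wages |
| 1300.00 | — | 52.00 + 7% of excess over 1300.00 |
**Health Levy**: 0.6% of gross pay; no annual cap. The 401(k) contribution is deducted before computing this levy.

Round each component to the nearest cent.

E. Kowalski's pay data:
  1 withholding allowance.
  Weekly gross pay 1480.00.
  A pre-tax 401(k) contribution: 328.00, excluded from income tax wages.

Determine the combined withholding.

Income Tax: taxable = 1480.00 − 328.00 − 1×269.00 = 883.00
  4% × 883.00 = 35.32
Health Levy: 0.6% × 1152.00 = 6.91
Total: 35.32 + 6.91 = 42.23

42.23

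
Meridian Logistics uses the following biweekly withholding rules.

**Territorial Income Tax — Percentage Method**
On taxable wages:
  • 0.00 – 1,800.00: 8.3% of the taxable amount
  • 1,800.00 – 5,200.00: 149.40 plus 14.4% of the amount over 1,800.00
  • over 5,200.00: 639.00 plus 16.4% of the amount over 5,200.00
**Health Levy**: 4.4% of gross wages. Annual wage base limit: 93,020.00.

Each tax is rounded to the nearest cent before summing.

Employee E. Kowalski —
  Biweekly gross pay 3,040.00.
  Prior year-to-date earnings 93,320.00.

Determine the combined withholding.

Territorial Income Tax: taxable = 3,040.00
  149.40 + 14.4% × (3,040.00 − 1,800.00) = 149.40 + 14.4% × 1,240.00 = 327.96
Health Levy: YTD 93,320.00 ≥ cap 93,020.00 → 0.00
Total: 327.96 + 0.00 = 327.96

327.96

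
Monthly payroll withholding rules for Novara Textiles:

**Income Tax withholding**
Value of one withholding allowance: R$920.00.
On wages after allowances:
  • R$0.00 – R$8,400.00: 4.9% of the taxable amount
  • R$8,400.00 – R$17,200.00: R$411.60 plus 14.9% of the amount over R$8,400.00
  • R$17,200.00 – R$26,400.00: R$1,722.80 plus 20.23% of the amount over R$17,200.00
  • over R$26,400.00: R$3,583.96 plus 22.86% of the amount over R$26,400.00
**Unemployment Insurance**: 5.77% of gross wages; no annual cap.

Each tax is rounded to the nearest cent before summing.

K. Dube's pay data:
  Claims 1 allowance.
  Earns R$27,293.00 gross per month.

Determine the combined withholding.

Income Tax: taxable = R$27,293.00 − 1×R$920.00 = R$26,373.00
  R$1,722.80 + 20.23% × (R$26,373.00 − R$17,200.00) = R$1,722.80 + 20.23% × R$9,173.00 = R$3,578.50
Unemployment Insurance: 5.77% × R$27,293.00 = R$1,574.81
Total: R$3,578.50 + R$1,574.81 = R$5,153.31

R$5,153.31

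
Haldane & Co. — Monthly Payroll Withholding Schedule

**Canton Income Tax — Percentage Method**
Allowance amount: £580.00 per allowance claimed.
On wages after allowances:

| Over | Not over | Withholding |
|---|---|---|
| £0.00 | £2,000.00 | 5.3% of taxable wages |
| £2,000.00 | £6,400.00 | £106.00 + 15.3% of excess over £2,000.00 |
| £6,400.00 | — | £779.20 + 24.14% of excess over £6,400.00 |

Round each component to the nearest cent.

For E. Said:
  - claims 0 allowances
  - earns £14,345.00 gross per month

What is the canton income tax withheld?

£2,697.12

Canton Income Tax: taxable = £14,345.00
  £779.20 + 24.14% × (£14,345.00 − £6,400.00) = £779.20 + 24.14% × £7,945.00 = £2,697.12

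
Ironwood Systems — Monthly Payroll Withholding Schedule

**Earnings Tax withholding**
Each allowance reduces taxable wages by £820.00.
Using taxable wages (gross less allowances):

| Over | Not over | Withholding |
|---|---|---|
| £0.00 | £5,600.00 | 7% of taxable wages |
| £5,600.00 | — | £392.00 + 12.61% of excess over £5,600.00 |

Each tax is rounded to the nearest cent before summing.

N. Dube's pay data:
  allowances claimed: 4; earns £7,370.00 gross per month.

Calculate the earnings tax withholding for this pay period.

£286.30

Earnings Tax: taxable = £7,370.00 − 4×£820.00 = £4,090.00
  7% × £4,090.00 = £286.30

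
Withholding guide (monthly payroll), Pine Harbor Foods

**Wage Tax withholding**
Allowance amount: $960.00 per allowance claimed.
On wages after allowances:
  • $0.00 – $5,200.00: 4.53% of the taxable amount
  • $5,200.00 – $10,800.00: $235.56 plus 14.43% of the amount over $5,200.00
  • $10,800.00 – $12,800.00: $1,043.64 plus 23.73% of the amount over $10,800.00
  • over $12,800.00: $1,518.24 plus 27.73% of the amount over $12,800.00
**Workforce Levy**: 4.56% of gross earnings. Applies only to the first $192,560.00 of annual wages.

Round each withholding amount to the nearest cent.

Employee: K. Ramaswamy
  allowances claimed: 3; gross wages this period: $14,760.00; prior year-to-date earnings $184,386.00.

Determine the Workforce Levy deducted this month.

Workforce Levy: cap $192,560.00 − YTD $184,386.00 = $8,174.00 subject; 4.56% × $8,174.00 = $372.73

$372.73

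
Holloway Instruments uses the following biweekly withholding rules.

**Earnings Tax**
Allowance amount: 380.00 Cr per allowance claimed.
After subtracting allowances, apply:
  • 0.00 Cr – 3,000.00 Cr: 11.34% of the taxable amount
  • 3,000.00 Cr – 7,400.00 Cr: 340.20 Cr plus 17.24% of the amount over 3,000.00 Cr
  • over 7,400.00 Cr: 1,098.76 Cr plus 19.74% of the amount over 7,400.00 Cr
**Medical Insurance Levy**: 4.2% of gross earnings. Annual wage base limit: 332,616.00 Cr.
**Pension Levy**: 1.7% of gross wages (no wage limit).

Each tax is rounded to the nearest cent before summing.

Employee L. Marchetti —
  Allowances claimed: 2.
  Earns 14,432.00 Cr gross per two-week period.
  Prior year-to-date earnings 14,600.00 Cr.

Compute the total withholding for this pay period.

Earnings Tax: taxable = 14,432.00 Cr − 2×380.00 Cr = 13,672.00 Cr
  1,098.76 Cr + 19.74% × (13,672.00 Cr − 7,400.00 Cr) = 1,098.76 Cr + 19.74% × 6,272.00 Cr = 2,336.85 Cr
Medical Insurance Levy: 4.2% × 14,432.00 Cr = 606.14 Cr
Pension Levy: 1.7% × 14,432.00 Cr = 245.34 Cr
Total: 2,336.85 Cr + 606.14 Cr + 245.34 Cr = 3,188.33 Cr

3,188.33 Cr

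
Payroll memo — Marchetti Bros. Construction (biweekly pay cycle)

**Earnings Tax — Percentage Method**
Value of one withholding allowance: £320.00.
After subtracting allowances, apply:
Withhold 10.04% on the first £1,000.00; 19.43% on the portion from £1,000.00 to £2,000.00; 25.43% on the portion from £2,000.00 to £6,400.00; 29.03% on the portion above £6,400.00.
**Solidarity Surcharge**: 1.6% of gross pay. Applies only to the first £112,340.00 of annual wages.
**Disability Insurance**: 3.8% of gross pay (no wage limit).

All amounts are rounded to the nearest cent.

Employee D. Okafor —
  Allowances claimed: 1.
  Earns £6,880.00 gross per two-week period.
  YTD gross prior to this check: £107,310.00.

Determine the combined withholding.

Earnings Tax: taxable = £6,880.00 − 1×£320.00 = £6,560.00
  £1,413.62 + 29.03% × (£6,560.00 − £6,400.00) = £1,413.62 + 29.03% × £160.00 = £1,460.07
Solidarity Surcharge: cap £112,340.00 − YTD £107,310.00 = £5,030.00 subject; 1.6% × £5,030.00 = £80.48
Disability Insurance: 3.8% × £6,880.00 = £261.44
Total: £1,460.07 + £80.48 + £261.44 = £1,801.99

£1,801.99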